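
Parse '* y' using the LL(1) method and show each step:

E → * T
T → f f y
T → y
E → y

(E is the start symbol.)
LL(1) parsing maintains a stack (initially the start symbol over $) and the input. At each step: if the stack top is a terminal, match it against the current input token; if it is a non-terminal N, replace it with the RHS of M[N, lookahead] (the unique production whose predict set contains the lookahead).

Stack is shown with the top on the left.

Stack  Input  Action
--------------------
E $    * y $  output E → * T
* T $  * y $  match '*'
T $    y $    output T → y
y $    y $    match 'y'
$      $      accept

The string is accepted.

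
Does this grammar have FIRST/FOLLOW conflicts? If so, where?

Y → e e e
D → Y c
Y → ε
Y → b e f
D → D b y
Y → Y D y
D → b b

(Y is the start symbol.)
Yes. Y → e e e with FOLLOW(Y) on { 'e' }; Y → b e f with FOLLOW(Y) on { 'b' }; Y → Y D y with FOLLOW(Y) on { 'b', 'c', 'e' }

A FIRST/FOLLOW conflict occurs when a non-terminal N has a nullable alternative N → β (β ⇒* ε) and another alternative N → α with FIRST(α) ∩ FOLLOW(N) ≠ ∅: on such a lookahead the parser cannot decide between expanding α and letting N vanish via β.

Nullable non-terminals: Y.
FIRST sets used below: FIRST(Y) = { 'b', 'c', 'e', ε }, FIRST(D) = { 'b', 'c', 'e' }

Y: nullable alternative(s) Y → ε; FOLLOW(Y) = { $, 'b', 'c', 'e' }
  Y → e e e: FIRST \ {ε} = { 'e' } — overlaps FOLLOW(Y) on { 'e' }: CONFLICT
  Y → ε: FIRST \ {ε} = { } — this is the only nullable alternative, skip
  Y → b e f: FIRST \ {ε} = { 'b' } — overlaps FOLLOW(Y) on { 'b' }: CONFLICT
  Y → Y D y: FIRST \ {ε} = { 'b', 'c', 'e' } — overlaps FOLLOW(Y) on { 'b', 'c', 'e' }: CONFLICT

D has no nullable alternative, so no FIRST/FOLLOW check is needed there.

So the grammar has 3 FIRST/FOLLOW conflicts (marked CONFLICT above).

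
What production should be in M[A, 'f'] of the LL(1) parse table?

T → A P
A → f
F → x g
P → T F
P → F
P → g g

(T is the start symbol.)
A → f

To find M[A, 'f'], we find productions for A where 'f' is in the predict set (PREDICT(N → α) = (FIRST(α) \ {ε}) ∪ (FOLLOW(N) if α ⇒* ε)).

A → f: PREDICT = { 'f' }
  'f' is in predict set, so this production goes in M[A, 'f']

M[A, 'f'] = A → f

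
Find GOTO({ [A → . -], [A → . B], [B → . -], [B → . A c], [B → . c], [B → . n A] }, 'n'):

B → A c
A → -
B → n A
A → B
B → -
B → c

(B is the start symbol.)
GOTO(I, 'n') = CLOSURE({ [A → αX.β] : [A → α.Xβ] ∈ I, X = 'n' })

Items with dot before 'n', with the dot advanced:
  [B → . n A] → [B → n . A]
Closure of the advanced items:
  [B → n . A] has the dot before A: add [A → . -], [A → . B]
  [A → . B] has the dot before B: add [B → . A c], [B → . n A], [B → . -], [B → . c]

GOTO = { [A → . -], [A → . B], [B → . -], [B → . A c], [B → . c], [B → . n A], [B → n . A] }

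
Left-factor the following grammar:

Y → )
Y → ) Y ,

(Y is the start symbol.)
Left-factoring transforms A → αβ₁ | αβ₂ into A → αA' and A' → β₁ | β₂
(α is the longest common prefix among the alternatives). Repeat until
no nonterminal has two alternatives with a common prefix.

Round 1: Y has alternatives sharing prefix ')'. Introduce Y': Y → ) Y'
  Add: Y' → ε
  Add: Y' → Y ,

No remaining common prefixes — done.

Resulting grammar:
Y → ) Y'
Y' → ε
Y' → Y ,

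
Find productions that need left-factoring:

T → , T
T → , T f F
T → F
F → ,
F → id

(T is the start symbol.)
Yes, T has productions with common prefix ', T'

Left-factoring is needed when two productions for the same non-terminal
share a common prefix on the right-hand side.

Productions for T:
  T → , T
  T → , T f F
  T → F
Productions for F:
  F → ,
  F → id

Found common prefix ', T' in productions for T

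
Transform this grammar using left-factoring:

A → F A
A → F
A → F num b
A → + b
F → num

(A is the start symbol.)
Left-factoring transforms A → αβ₁ | αβ₂ into A → αA' and A' → β₁ | β₂
(α is the longest common prefix among the alternatives). Repeat until
no nonterminal has two alternatives with a common prefix.

Round 1: A has alternatives sharing prefix 'F'. Introduce A': A → F A'
  Add: A' → A
  Add: A' → ε
  Add: A' → num b

No remaining common prefixes — done.

Resulting grammar:
A → F A'
A' → A
A' → ε
A' → num b
A → + b
F → num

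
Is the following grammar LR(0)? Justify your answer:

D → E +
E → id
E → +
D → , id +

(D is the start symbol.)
A grammar is LR(0) if no state in the canonical LR(0) collection has:
  - both a shift item (dot before a terminal) and a complete item (shift-reduce conflict), or
  - two or more complete items (reduce-reduce conflict; the accept item [D' → D .] counts as a complete item here).

Augment with D' → D and build the canonical LR(0) collection (I0 = CLOSURE({[D' → . D]}), then GOTO on every symbol after a dot until no new states appear). It has 9 states:
  I0: { [D → . , id +], [D → . E +], [D' → . D], [E → . +], [E → . id] }  — shift
  I1: { [E → + .] }  — reduce
  I2: { [D → , . id +] }  — shift
  I3: { [D' → D .] }  — accept
  I4: { [D → E . +] }  — shift
  I5: { [E → id .] }  — reduce
  I6: { [D → E + .] }  — reduce
  I7: { [D → , id . +] }  — shift
  I8: { [D → , id + .] }  — reduce

Every state is either a pure shift/goto state or contains exactly one complete item and nothing to shift — no conflicts. The grammar is LR(0).

Answer: Yes, the grammar is LR(0)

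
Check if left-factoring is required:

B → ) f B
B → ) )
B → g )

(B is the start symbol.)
Yes, B has productions with common prefix ')'

Left-factoring is needed when two productions for the same non-terminal
share a common prefix on the right-hand side.

Productions for B:
  B → ) f B
  B → ) )
  B → g )

Found common prefix ')' in productions for B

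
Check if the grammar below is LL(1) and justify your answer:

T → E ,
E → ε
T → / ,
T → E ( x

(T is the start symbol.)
Yes, the grammar is LL(1).

A grammar is LL(1) if for each non-terminal N with multiple productions, the predict sets of those productions are pairwise disjoint, where PREDICT(N → α) = (FIRST(α) \ {ε}) ∪ (FOLLOW(N) if α ⇒* ε).

Relevant sets:
  FIRST(E) = { ε }

For T:
  PREDICT(T → E ',') = { ',' }
  PREDICT(T → '/' ',') = { '/' }
  PREDICT(T → E '(' x) = { '(' }
E has a single production, so nothing to check there.

All predict sets are disjoint. The grammar IS LL(1).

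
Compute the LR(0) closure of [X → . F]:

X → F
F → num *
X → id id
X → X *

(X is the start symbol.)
Start with: [X → . F]
  [X → . F] has the dot before F: add [F → . num *]
No further items can be added.

CLOSURE = { [F → . num *], [X → . F] }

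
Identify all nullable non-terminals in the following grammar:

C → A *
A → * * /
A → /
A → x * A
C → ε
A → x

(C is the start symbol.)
{ 'C' }

A non-terminal is nullable if it can derive ε (the empty string): either it has an ε-production, or it has a production whose right-hand side consists entirely of nullable non-terminals.

ε-productions: C → ε
So C is immediately nullable.
No further non-terminal can be added: every production for the remaining non-terminals contains a terminal or a non-nullable non-terminal.
Nullable = { 'C' }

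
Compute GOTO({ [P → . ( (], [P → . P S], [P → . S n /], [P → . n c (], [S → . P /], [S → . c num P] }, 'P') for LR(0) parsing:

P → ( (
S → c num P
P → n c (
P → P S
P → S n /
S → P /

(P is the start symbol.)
{ [P → . ( (], [P → . P S], [P → . S n /], [P → . n c (], [P → P . S], [S → . P /], [S → . c num P], [S → P . /] }

GOTO(I, 'P') = CLOSURE({ [A → αX.β] : [A → α.Xβ] ∈ I, X = 'P' })

Items with dot before 'P', with the dot advanced:
  [P → . P S] → [P → P . S]
  [S → . P /] → [S → P . /]
Closure of the advanced items:
  [P → P . S] has the dot before S: add [S → . c num P], [S → . P /]
  [S → . P /] has the dot before P: add [P → . ( (], [P → . n c (], [P → . P S], [P → . S n /]

GOTO = { [P → . ( (], [P → . P S], [P → . S n /], [P → . n c (], [P → P . S], [S → . P /], [S → . c num P], [S → P . /] }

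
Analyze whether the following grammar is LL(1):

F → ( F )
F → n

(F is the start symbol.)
Yes, the grammar is LL(1).

A grammar is LL(1) if for each non-terminal N with multiple productions, the predict sets of those productions are pairwise disjoint, where PREDICT(N → α) = (FIRST(α) \ {ε}) ∪ (FOLLOW(N) if α ⇒* ε).

For F:
  PREDICT(F → '(' F ')') = { '(' }
  PREDICT(F → n) = { 'n' }

All predict sets are disjoint. The grammar IS LL(1).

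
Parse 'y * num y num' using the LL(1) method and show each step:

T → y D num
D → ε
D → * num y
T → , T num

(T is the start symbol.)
LL(1) parsing maintains a stack (initially the start symbol over $) and the input. At each step: if the stack top is a terminal, match it against the current input token; if it is a non-terminal N, replace it with the RHS of M[N, lookahead] (the unique production whose predict set contains the lookahead).

Stack is shown with the top on the left.

Stack          Input            Action
--------------------------------------
T $            y * num y num $  output T → y D num
y D num $      y * num y num $  match 'y'
D num $        * num y num $    output D → * num y
* num y num $  * num y num $    match '*'
num y num $    num y num $      match 'num'
y num $        y num $          match 'y'
num $          num $            match 'num'
$              $                accept

The string is accepted.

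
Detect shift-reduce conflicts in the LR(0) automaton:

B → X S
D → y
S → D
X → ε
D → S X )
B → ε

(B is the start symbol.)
No shift-reduce conflicts

Augment with B' → B and build the canonical LR(0) collection (I0 = CLOSURE({[B' → . B]}), then GOTO on every symbol after a dot until no new states appear). It has 8 states:
  I0: { [B → . X S], [B → .], [B' → . B], [X → .] }  — 2 reduces
  I1: { [B' → B .] }  — accept
  I2: { [B → X . S], [D → . S X )], [D → . y], [S → . D] }  — shift
  I3: { [S → D .] }  — reduce
  I4: { [B → X S .], [D → S . X )], [X → .] }  — 2 reduces
  I5: { [D → y .] }  — reduce
  I6: { [D → S X . )] }  — shift
  I7: { [D → S X ) .] }  — reduce

No state contains both a complete item and a shift item.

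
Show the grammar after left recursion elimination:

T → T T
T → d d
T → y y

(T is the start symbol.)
T → d d T'
T → y y T'
T' → T T'
T' → ε

T is directly left-recursive. The standard transformation for
  A → A α₁ | ... | A α_m | β₁ | ... | β_n
is
  A  → β₁ A' | ... | β_n A'
  A' → α₁ A' | ... | α_m A' | ε

T → d d becomes T → d d T'
T → y y becomes T → y y T'
T → T T becomes T' → T T'
Add T' → ε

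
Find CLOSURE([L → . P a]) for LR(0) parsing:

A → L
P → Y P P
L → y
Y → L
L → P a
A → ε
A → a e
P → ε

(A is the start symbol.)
Start with: [L → . P a]
  [L → . P a] has the dot before P: add [P → . Y P P], [P → .]
  [P → . Y P P] has the dot before Y: add [Y → . L]
  [Y → . L] has the dot before L: add [L → . y]
No further items can be added.

CLOSURE = { [L → . P a], [L → . y], [P → . Y P P], [P → .], [Y → . L] }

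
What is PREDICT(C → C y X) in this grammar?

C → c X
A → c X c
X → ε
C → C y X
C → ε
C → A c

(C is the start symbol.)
PREDICT(C → C y X) = (FIRST(RHS) \ {ε}) ∪ (FOLLOW(C) if ε ∈ FIRST(RHS), i.e. RHS ⇒* ε)
FIRST(C) = { 'c', 'y', ε }
FIRST(C y X) = { 'c', 'y' }
ε ∉ FIRST(C y X), so FOLLOW(C) is not added.
PREDICT(C → C y X) = { 'c', 'y' }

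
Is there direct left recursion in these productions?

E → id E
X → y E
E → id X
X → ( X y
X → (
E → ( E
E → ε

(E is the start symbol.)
Direct left recursion occurs when N → N α for some non-terminal N (the right-hand side begins with the left-hand side itself).

E → id E: starts with id
X → y E: starts with y
E → id X: starts with id
X → ( X y: starts with '('
X → (: starts with '('
E → ( E: starts with '('
E → ε: starts with ε

No direct left recursion found.

Answer: No direct left recursion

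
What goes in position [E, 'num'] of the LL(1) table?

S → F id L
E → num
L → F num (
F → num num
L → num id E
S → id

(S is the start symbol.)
To find M[E, 'num'], we find productions for E where 'num' is in the predict set (PREDICT(N → α) = (FIRST(α) \ {ε}) ∪ (FOLLOW(N) if α ⇒* ε)).

E → num: PREDICT = { 'num' }
  'num' is in predict set, so this production goes in M[E, 'num']

M[E, 'num'] = E → num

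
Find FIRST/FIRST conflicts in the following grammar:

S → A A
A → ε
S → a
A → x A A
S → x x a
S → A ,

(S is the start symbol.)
A FIRST/FIRST conflict occurs when two productions N → α and N → β for the same non-terminal have FIRST(α) ∩ FIRST(β) ≠ ∅ (with ε ∈ FIRST of a nullable right-hand side, so two nullable alternatives also conflict).

FIRST sets of the non-terminals at (or reachable through a nullable prefix from) the front of some alternative:
  FIRST(A) = { 'x', ε }

Productions for S:
  S → A A: FIRST = { 'x', ε }
  S → a: FIRST = { 'a' }
  S → x x a: FIRST = { 'x' }
  S → A ,: FIRST = { ',', 'x' }
Productions for A:
  A → ε: FIRST = { ε }
  A → x A A: FIRST = { 'x' }

Conflict for S: S → A A and S → x x a
  Overlap: { 'x' }
Conflict for S: S → A A and S → A ,
  Overlap: { 'x' }
Conflict for S: S → x x a and S → A ,
  Overlap: { 'x' }

Answer: Yes. S → A A / S → x x a on { 'x' }; S → A A / S → A ',' on { 'x' }; S → x x a / S → A ',' on { 'x' }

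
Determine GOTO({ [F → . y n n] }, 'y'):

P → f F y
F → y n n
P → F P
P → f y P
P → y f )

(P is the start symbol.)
{ [F → y . n n] }

GOTO(I, 'y') = CLOSURE({ [A → αX.β] : [A → α.Xβ] ∈ I, X = 'y' })

Items with dot before 'y', with the dot advanced:
  [F → . y n n] → [F → y . n n]
Closure adds nothing (no advanced item has the dot before a non-terminal).

GOTO = { [F → y . n n] }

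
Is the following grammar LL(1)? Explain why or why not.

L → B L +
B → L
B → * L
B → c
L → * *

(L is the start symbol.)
No. Predict set conflict for L: { '*' }

Relevant sets:
  FIRST(B) = { '*', 'c' }
  FIRST(L) = { '*', 'c' }

For L:
  PREDICT(L → B L '+') = { '*', 'c' }
  PREDICT(L → '*' '*') = { '*' }
For B:
  PREDICT(B → L) = { '*', 'c' }
  PREDICT(B → '*' L) = { '*' }
  PREDICT(B → c) = { 'c' }

Conflict found: Predict set conflict for L: { '*' }
The grammar is NOT LL(1).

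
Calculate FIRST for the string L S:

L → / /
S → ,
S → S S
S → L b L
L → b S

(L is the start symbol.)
FIRST sets of the non-terminals involved (from the grammar, by fixed-point iteration):
  FIRST(L) = { '/', 'b' }

To compute FIRST(L S), process the symbols left to right:
Symbol L is a non-terminal. Add FIRST(L) \ {ε} = { '/', 'b' }
L is not nullable (ε ∉ FIRST(L)), so stop here.
FIRST(L S) = { '/', 'b' }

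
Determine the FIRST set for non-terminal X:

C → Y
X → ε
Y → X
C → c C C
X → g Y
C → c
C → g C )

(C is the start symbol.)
To compute FIRST(X), examine every production with X on the left-hand side, reading each right-hand side left to right until a non-nullable symbol is reached.

From X → ε:
  - ε-production, so ε ∈ FIRST(X)
From X → g Y:
  - g is a terminal: add 'g' and stop

Collecting: FIRST(X) = { 'g', ε }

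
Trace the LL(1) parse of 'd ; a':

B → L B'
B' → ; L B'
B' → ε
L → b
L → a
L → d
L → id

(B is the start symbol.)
LL(1) parsing maintains a stack (initially the start symbol over $) and the input. At each step: if the stack top is a terminal, match it against the current input token; if it is a non-terminal N, replace it with the RHS of M[N, lookahead] (the unique production whose predict set contains the lookahead).

Stack is shown with the top on the left.

Stack     Input    Action
-------------------------
B $       d ; a $  output B → L B'
L B' $    d ; a $  output L → d
d B' $    d ; a $  match 'd'
B' $      ; a $    output B' → ; L B'
; L B' $  ; a $    match ';'
L B' $    a $      output L → a
a B' $    a $      match 'a'
B' $      $        output B' → ε
$         $        accept

The string is accepted.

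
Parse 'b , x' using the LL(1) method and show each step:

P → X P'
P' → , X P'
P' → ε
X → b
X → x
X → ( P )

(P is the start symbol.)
LL(1) parsing maintains a stack (initially the start symbol over $) and the input. At each step: if the stack top is a terminal, match it against the current input token; if it is a non-terminal N, replace it with the RHS of M[N, lookahead] (the unique production whose predict set contains the lookahead).

Stack is shown with the top on the left.

Stack     Input    Action
-------------------------
P $       b , x $  output P → X P'
X P' $    b , x $  output X → b
b P' $    b , x $  match 'b'
P' $      , x $    output P' → , X P'
, X P' $  , x $    match ','
X P' $    x $      output X → x
x P' $    x $      match 'x'
P' $      $        output P' → ε
$         $        accept

The string is accepted.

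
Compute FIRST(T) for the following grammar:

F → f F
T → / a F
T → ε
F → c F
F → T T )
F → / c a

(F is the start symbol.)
To compute FIRST(T), examine every production with T on the left-hand side, reading each right-hand side left to right until a non-nullable symbol is reached.

From T → / a F:
  - '/' is a terminal: add '/' and stop
From T → ε:
  - ε-production, so ε ∈ FIRST(T)

Collecting: FIRST(T) = { '/', ε }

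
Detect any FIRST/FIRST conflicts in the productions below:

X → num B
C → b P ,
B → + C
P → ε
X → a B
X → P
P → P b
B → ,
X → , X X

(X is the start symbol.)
A FIRST/FIRST conflict occurs when two productions N → α and N → β for the same non-terminal have FIRST(α) ∩ FIRST(β) ≠ ∅ (with ε ∈ FIRST of a nullable right-hand side, so two nullable alternatives also conflict).

FIRST sets of the non-terminals at (or reachable through a nullable prefix from) the front of some alternative:
  FIRST(P) = { 'b', ε }

Productions for X:
  X → num B: FIRST = { 'num' }
  X → a B: FIRST = { 'a' }
  X → P: FIRST = { 'b', ε }
  X → , X X: FIRST = { ',' }
Productions for B:
  B → + C: FIRST = { '+' }
  B → ,: FIRST = { ',' }
Productions for P:
  P → ε: FIRST = { ε }
  P → P b: FIRST = { 'b' }
C has only one production, so no FIRST/FIRST conflict is possible there.

All alternatives of each non-terminal have pairwise disjoint FIRST sets.

Answer: No FIRST/FIRST conflicts.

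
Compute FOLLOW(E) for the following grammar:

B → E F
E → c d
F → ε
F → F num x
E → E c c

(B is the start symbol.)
{ $, 'c', 'num' }

To compute FOLLOW(E), find every occurrence of E on a right-hand side N → α E β: add FIRST(β) \ {ε}, and if β is empty or nullable also add FOLLOW(N). Iterate to a fixed point.

In B → E F: E is followed by F, add FIRST(F) \ {ε} = { 'num' }
  F is nullable, so also add FOLLOW(B)
In E → E c c: E is followed by c c, add FIRST(c c) \ {ε} = { 'c' }

The FOLLOW sets referred to above (computed the same way, to a fixed point):
  FOLLOW(B) = { $ }

Taking the union: FOLLOW(E) = { $, 'c', 'num' }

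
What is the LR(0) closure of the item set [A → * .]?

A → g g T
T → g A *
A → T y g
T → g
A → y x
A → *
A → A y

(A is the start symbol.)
{ [A → * .] }

To compute CLOSURE, for each item [A → α.Bβ] where B is a non-terminal, add [B → .γ] for all productions B → γ; repeat for the newly added items until nothing changes.

Start with: [A → * .]
The dot is at the end, so nothing is added.

CLOSURE = { [A → * .] }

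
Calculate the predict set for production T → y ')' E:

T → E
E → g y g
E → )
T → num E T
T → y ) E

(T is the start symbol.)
{ 'y' }

PREDICT(T → y ')' E) = (FIRST(RHS) \ {ε}) ∪ (FOLLOW(T) if ε ∈ FIRST(RHS), i.e. RHS ⇒* ε)
FIRST(y ')' E) = { 'y' }
ε ∉ FIRST(y ')' E), so FOLLOW(T) is not added.
PREDICT(T → y ')' E) = { 'y' }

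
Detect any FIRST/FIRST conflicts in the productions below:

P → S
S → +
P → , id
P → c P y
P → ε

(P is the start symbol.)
A FIRST/FIRST conflict occurs when two productions N → α and N → β for the same non-terminal have FIRST(α) ∩ FIRST(β) ≠ ∅ (with ε ∈ FIRST of a nullable right-hand side, so two nullable alternatives also conflict).

FIRST sets of the non-terminals at (or reachable through a nullable prefix from) the front of some alternative:
  FIRST(S) = { '+' }

Productions for P:
  P → S: FIRST = { '+' }
  P → , id: FIRST = { ',' }
  P → c P y: FIRST = { 'c' }
  P → ε: FIRST = { ε }
S has only one production, so no FIRST/FIRST conflict is possible there.

All alternatives of each non-terminal have pairwise disjoint FIRST sets.

Answer: No FIRST/FIRST conflicts.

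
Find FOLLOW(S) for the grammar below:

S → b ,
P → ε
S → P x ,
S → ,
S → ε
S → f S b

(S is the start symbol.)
{ $, 'b' }

S is the start symbol, so $ ∈ FOLLOW(S).
In S → f S b: S is followed by b, add FIRST(b) \ {ε} = { 'b' }

Taking the union: FOLLOW(S) = { $, 'b' }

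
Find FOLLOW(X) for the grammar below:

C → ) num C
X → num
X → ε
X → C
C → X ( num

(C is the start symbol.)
{ '(' }

To compute FOLLOW(X), find every occurrence of X on a right-hand side N → α X β: add FIRST(β) \ {ε}, and if β is empty or nullable also add FOLLOW(N). Iterate to a fixed point.

In C → X ( num: X is followed by '(' num, add FIRST('(' num) \ {ε} = { '(' }

Taking the union: FOLLOW(X) = { '(' }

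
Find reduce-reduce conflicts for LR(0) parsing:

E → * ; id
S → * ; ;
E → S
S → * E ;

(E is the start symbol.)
No reduce-reduce conflicts

Augment with E' → E and build the canonical LR(0) collection (I0 = CLOSURE({[E' → . E]}), then GOTO on every symbol after a dot until no new states appear). It has 9 states:
  I0: { [E → . * ; id], [E → . S], [E' → . E], [S → . * ; ;], [S → . * E ;] }  — shift
  I1: { [E → * . ; id], [E → . * ; id], [E → . S], [S → * . ; ;], [S → * . E ;], [S → . * ; ;], [S → . * E ;] }  — shift
  I2: { [E' → E .] }  — accept
  I3: { [E → S .] }  — reduce
  I4: { [E → * ; . id], [S → * ; . ;] }  — shift
  I5: { [S → * E . ;] }  — shift
  I6: { [S → * E ; .] }  — reduce
  I7: { [S → * ; ; .] }  — reduce
  I8: { [E → * ; id .] }  — reduce

No state contains more than one complete item.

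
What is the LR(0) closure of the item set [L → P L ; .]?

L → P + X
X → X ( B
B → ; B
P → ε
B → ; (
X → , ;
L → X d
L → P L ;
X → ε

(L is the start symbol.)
To compute CLOSURE, for each item [A → α.Bβ] where B is a non-terminal, add [B → .γ] for all productions B → γ; repeat for the newly added items until nothing changes.

Start with: [L → P L ; .]
The dot is at the end, so nothing is added.

CLOSURE = { [L → P L ; .] }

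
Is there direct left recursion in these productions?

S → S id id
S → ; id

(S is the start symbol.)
S → S id id: LEFT RECURSIVE (starts with S)
S → ; id: starts with ';'

The grammar has direct left recursion on: S.

Answer: Yes, S is left-recursive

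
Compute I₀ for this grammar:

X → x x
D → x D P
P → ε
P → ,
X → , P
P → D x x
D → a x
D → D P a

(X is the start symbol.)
First, augment the grammar with X' → X
I₀ = CLOSURE({ [X' → . X] }):
  [X' → . X] has the dot before X: add [X → . x x], [X → . , P]
No further items can be added.

I₀ = { [X → . , P], [X → . x x], [X' → . X] }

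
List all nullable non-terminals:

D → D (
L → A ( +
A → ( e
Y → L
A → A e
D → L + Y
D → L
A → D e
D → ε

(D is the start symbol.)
{ 'D' }

A non-terminal is nullable if it can derive ε (the empty string): either it has an ε-production, or it has a production whose right-hand side consists entirely of nullable non-terminals.

ε-productions: D → ε
So D is immediately nullable.
No further non-terminal can be added: every production for the remaining non-terminals contains a terminal or a non-nullable non-terminal.
Nullable = { 'D' }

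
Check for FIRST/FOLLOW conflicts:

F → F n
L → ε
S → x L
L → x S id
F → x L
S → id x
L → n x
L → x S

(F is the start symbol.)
A FIRST/FOLLOW conflict occurs when a non-terminal N has a nullable alternative N → β (β ⇒* ε) and another alternative N → α with FIRST(α) ∩ FOLLOW(N) ≠ ∅: on such a lookahead the parser cannot decide between expanding α and letting N vanish via β.

Nullable non-terminals: L.

L: nullable alternative(s) L → ε; FOLLOW(L) = { $, 'id', 'n' }
  L → ε: FIRST \ {ε} = { } — this is the only nullable alternative, skip
  L → x S id: FIRST \ {ε} = { 'x' } — disjoint from FOLLOW(L)
  L → n x: FIRST \ {ε} = { 'n' } — overlaps FOLLOW(L) on { 'n' }: CONFLICT
  L → x S: FIRST \ {ε} = { 'x' } — disjoint from FOLLOW(L)

F, S have no nullable alternative, so no FIRST/FOLLOW check is needed there.

So the grammar has 1 FIRST/FOLLOW conflict (marked CONFLICT above).

Answer: Yes. L → n x with FOLLOW(L) on { 'n' }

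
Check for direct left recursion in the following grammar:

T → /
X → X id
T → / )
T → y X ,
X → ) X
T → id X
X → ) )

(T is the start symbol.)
Yes, X is left-recursive

Direct left recursion occurs when N → N α for some non-terminal N (the right-hand side begins with the left-hand side itself).

T → /: starts with '/'
X → X id: LEFT RECURSIVE (starts with X)
T → / ): starts with '/'
T → y X ,: starts with y
X → ) X: starts with ')'
T → id X: starts with id
X → ) ): starts with ')'

The grammar has direct left recursion on: X.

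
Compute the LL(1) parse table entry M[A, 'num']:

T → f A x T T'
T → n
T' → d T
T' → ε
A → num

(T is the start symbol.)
A → num

To find M[A, 'num'], we find productions for A where 'num' is in the predict set (PREDICT(N → α) = (FIRST(α) \ {ε}) ∪ (FOLLOW(N) if α ⇒* ε)).

A → num: PREDICT = { 'num' }
  'num' is in predict set, so this production goes in M[A, 'num']

M[A, 'num'] = A → num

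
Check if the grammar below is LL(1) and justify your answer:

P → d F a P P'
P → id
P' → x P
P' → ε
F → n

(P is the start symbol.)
Relevant sets:
  FOLLOW(P') = { $, 'x' }

For P:
  PREDICT(P → d F a P P') = { 'd' }
  PREDICT(P → id) = { 'id' }
For P':
  PREDICT(P' → x P) = { 'x' }
  PREDICT(P' → ε) = { $, 'x' }
F has a single production, so nothing to check there.

Conflict found: Predict set conflict for P': { 'x' }
The grammar is NOT LL(1).

Answer: No. Predict set conflict for P': { 'x' }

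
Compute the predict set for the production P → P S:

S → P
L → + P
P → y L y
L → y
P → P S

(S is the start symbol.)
{ 'y' }

PREDICT(P → P S) = (FIRST(RHS) \ {ε}) ∪ (FOLLOW(P) if ε ∈ FIRST(RHS), i.e. RHS ⇒* ε)
FIRST(P) = { 'y' }
FIRST(P S) = { 'y' }
ε ∉ FIRST(P S), so FOLLOW(P) is not added.
PREDICT(P → P S) = { 'y' }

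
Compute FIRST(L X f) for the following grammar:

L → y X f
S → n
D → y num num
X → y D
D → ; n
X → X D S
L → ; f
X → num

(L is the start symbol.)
FIRST sets of the non-terminals involved (from the grammar, by fixed-point iteration):
  FIRST(L) = { ';', 'y' }

To compute FIRST(L X f), process the symbols left to right:
Symbol L is a non-terminal. Add FIRST(L) \ {ε} = { ';', 'y' }
L is not nullable (ε ∉ FIRST(L)), so stop here.
FIRST(L X f) = { ';', 'y' }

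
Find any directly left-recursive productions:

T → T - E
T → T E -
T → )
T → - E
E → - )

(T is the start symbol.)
Yes, T is left-recursive

T → T - E: LEFT RECURSIVE (starts with T)
T → T E -: LEFT RECURSIVE (starts with T)
T → ): starts with ')'
T → - E: starts with '-'
E → - ): starts with '-'

The grammar has direct left recursion on: T.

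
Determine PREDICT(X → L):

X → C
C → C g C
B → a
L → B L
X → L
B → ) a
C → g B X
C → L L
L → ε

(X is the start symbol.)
PREDICT(X → L) = (FIRST(RHS) \ {ε}) ∪ (FOLLOW(X) if ε ∈ FIRST(RHS), i.e. RHS ⇒* ε)
FIRST(L) = { ')', 'a', ε }
FIRST(L) = { ')', 'a', ε }
ε ∈ FIRST(L) (the right-hand side is nullable), so add FOLLOW(X) = { $, 'g' }
PREDICT(X → L) = { $, ')', 'a', 'g' }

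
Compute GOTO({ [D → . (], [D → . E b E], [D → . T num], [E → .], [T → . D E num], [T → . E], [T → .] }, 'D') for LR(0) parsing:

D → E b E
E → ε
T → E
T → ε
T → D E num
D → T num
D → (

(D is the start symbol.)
{ [E → .], [T → D . E num] }

GOTO(I, 'D') = CLOSURE({ [A → αX.β] : [A → α.Xβ] ∈ I, X = 'D' })

Items with dot before 'D', with the dot advanced:
  [T → . D E num] → [T → D . E num]
Closure of the advanced items:
  [T → D . E num] has the dot before E: add [E → .]

GOTO = { [E → .], [T → D . E num] }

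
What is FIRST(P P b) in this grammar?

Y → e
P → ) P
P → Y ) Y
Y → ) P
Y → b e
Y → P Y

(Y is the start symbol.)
{ ')', 'b', 'e' }

FIRST sets of the non-terminals involved (from the grammar, by fixed-point iteration):
  FIRST(P) = { ')', 'b', 'e' }

To compute FIRST(P P b), process the symbols left to right:
Symbol P is a non-terminal. Add FIRST(P) \ {ε} = { ')', 'b', 'e' }
P is not nullable (ε ∉ FIRST(P)), so stop here.
FIRST(P P b) = { ')', 'b', 'e' }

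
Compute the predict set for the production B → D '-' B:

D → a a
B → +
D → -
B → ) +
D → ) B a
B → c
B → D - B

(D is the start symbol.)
{ ')', '-', 'a' }

PREDICT(B → D '-' B) = (FIRST(RHS) \ {ε}) ∪ (FOLLOW(B) if ε ∈ FIRST(RHS), i.e. RHS ⇒* ε)
FIRST(D) = { ')', '-', 'a' }
FIRST(D '-' B) = { ')', '-', 'a' }
ε ∉ FIRST(D '-' B), so FOLLOW(B) is not added.
PREDICT(B → D '-' B) = { ')', '-', 'a' }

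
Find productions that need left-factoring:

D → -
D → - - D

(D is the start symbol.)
Left-factoring is needed when two productions for the same non-terminal
share a common prefix on the right-hand side.

Productions for D:
  D → -
  D → - - D

Found common prefix '-' in productions for D

Answer: Yes, D has productions with common prefix '-'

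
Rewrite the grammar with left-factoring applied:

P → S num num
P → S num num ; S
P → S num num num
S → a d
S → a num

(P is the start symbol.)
P → S num num P'
P' → ε
P' → ; S
P' → num
S → a S'
S' → d
S' → num

Left-factoring transforms A → αβ₁ | αβ₂ into A → αA' and A' → β₁ | β₂
(α is the longest common prefix among the alternatives). Repeat until
no nonterminal has two alternatives with a common prefix.

Round 1: P has alternatives sharing prefix 'S num num'. Introduce P': P → S num num P'
  Add: P' → ε
  Add: P' → ; S
  Add: P' → num

Round 2: S has alternatives sharing prefix 'a'. Introduce S': S → a S'
  Add: S' → d
  Add: S' → num

No remaining common prefixes — done.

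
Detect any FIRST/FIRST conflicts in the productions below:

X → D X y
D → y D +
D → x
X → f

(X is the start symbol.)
No FIRST/FIRST conflicts.

FIRST sets of the non-terminals at (or reachable through a nullable prefix from) the front of some alternative:
  FIRST(D) = { 'x', 'y' }

Productions for X:
  X → D X y: FIRST = { 'x', 'y' }
  X → f: FIRST = { 'f' }
Productions for D:
  D → y D +: FIRST = { 'y' }
  D → x: FIRST = { 'x' }

All alternatives of each non-terminal have pairwise disjoint FIRST sets.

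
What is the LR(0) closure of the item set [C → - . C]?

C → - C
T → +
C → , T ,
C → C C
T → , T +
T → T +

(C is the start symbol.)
To compute CLOSURE, for each item [A → α.Bβ] where B is a non-terminal, add [B → .γ] for all productions B → γ; repeat for the newly added items until nothing changes.

Start with: [C → - . C]
  [C → - . C] has the dot before C: add [C → . - C], [C → . , T ,], [C → . C C]
No further items can be added.

CLOSURE = { [C → - . C], [C → . , T ,], [C → . - C], [C → . C C] }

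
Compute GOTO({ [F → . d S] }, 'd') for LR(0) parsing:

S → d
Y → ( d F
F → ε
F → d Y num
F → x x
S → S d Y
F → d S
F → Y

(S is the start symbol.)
GOTO(I, 'd') = CLOSURE({ [A → αX.β] : [A → α.Xβ] ∈ I, X = 'd' })

Items with dot before 'd', with the dot advanced:
  [F → . d S] → [F → d . S]
Closure of the advanced items:
  [F → d . S] has the dot before S: add [S → . d], [S → . S d Y]

GOTO = { [F → d . S], [S → . S d Y], [S → . d] }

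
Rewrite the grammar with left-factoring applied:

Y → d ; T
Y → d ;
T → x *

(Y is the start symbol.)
Y → d ; Y'
Y' → T
Y' → ε
T → x *

Left-factoring transforms A → αβ₁ | αβ₂ into A → αA' and A' → β₁ | β₂
(α is the longest common prefix among the alternatives). Repeat until
no nonterminal has two alternatives with a common prefix.

Round 1: Y has alternatives sharing prefix 'd ;'. Introduce Y': Y → d ; Y'
  Add: Y' → T
  Add: Y' → ε

No remaining common prefixes — done.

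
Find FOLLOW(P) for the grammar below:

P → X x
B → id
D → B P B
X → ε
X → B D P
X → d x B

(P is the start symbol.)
{ $, 'id', 'x' }

To compute FOLLOW(P), find every occurrence of P on a right-hand side N → α P β: add FIRST(β) \ {ε}, and if β is empty or nullable also add FOLLOW(N). Iterate to a fixed point.

P is the start symbol, so $ ∈ FOLLOW(P).
In D → B P B: P is followed by B, add FIRST(B) \ {ε} = { 'id' }
In X → B D P: P is at the end, add FOLLOW(X)

The FOLLOW sets referred to above (computed the same way, to a fixed point):
  FOLLOW(X) = { 'x' }

Taking the union: FOLLOW(P) = { $, 'id', 'x' }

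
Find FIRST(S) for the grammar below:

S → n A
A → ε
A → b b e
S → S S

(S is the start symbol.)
From S → n A:
  - n is a terminal: add 'n' and stop
From S → S S:
  - S is the symbol being defined: contributes nothing new
    S is not nullable, so stop

Collecting: FIRST(S) = { 'n' }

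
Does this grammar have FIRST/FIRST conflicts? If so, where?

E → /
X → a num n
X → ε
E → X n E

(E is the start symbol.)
A FIRST/FIRST conflict occurs when two productions N → α and N → β for the same non-terminal have FIRST(α) ∩ FIRST(β) ≠ ∅ (with ε ∈ FIRST of a nullable right-hand side, so two nullable alternatives also conflict).

FIRST sets of the non-terminals at (or reachable through a nullable prefix from) the front of some alternative:
  FIRST(X) = { 'a', ε }

Productions for E:
  E → /: FIRST = { '/' }
  E → X n E: FIRST = { 'a', 'n' }
Productions for X:
  X → a num n: FIRST = { 'a' }
  X → ε: FIRST = { ε }

All alternatives of each non-terminal have pairwise disjoint FIRST sets.

Answer: No FIRST/FIRST conflicts.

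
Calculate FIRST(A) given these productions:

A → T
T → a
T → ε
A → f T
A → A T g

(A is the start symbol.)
To compute FIRST(A), examine every production with A on the left-hand side, reading each right-hand side left to right until a non-nullable symbol is reached.

FIRST sets of the other non-terminals involved (by the same procedure, iterated to a fixed point):
  FIRST(T) = { 'a', ε }

From A → T:
  - T is a non-terminal: add FIRST(T) \ {ε} = { 'a' }
    T is nullable and nothing follows, so the whole right-hand side can vanish: ε ∈ FIRST(A)
From A → f T:
  - f is a terminal: add 'f' and stop
From A → A T g:
  - A is the symbol being defined: contributes nothing new
    A is nullable, so continue to the next symbol
  - T is a non-terminal: add FIRST(T) \ {ε} = { 'a' }
    T is nullable, so continue to the next symbol
  - g is a terminal: add 'g' and stop

Collecting: FIRST(A) = { 'a', 'f', 'g', ε }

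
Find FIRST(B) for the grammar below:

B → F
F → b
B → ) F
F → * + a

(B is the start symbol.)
{ ')', '*', 'b' }

To compute FIRST(B), examine every production with B on the left-hand side, reading each right-hand side left to right until a non-nullable symbol is reached.

FIRST sets of the other non-terminals involved (by the same procedure, iterated to a fixed point):
  FIRST(F) = { '*', 'b' }

From B → F:
  - F is a non-terminal: add FIRST(F) \ {ε} = { '*', 'b' }
    F is not nullable, so stop
From B → ) F:
  - ')' is a terminal: add ')' and stop

Collecting: FIRST(B) = { ')', '*', 'b' }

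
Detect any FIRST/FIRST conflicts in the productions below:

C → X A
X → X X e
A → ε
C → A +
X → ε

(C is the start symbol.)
No FIRST/FIRST conflicts.

FIRST sets of the non-terminals at (or reachable through a nullable prefix from) the front of some alternative:
  FIRST(X) = { 'e', ε }
  FIRST(A) = { ε }

Productions for C:
  C → X A: FIRST = { 'e', ε }
  C → A +: FIRST = { '+' }
Productions for X:
  X → X X e: FIRST = { 'e' }
  X → ε: FIRST = { ε }
A has only one production, so no FIRST/FIRST conflict is possible there.

All alternatives of each non-terminal have pairwise disjoint FIRST sets.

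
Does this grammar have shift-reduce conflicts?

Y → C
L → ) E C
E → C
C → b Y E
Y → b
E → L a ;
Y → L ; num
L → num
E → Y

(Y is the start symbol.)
Yes — I5: [Y → b .] vs [C → . b Y E]

Augment with Y' → Y and build the canonical LR(0) collection (I0 = CLOSURE({[Y' → . Y]}), then GOTO on every symbol after a dot until no new states appear). It has 19 states:
  I0: { [C → . b Y E], [L → . ) E C], [L → . num], [Y → . C], [Y → . L ; num], [Y → . b], [Y' → . Y] }  — shift
  I1: { [C → . b Y E], [E → . C], [E → . L a ;], [E → . Y], [L → ) . E C], [L → . ) E C], [L → . num], [Y → . C], [Y → . L ; num], [Y → . b] }  — shift
  I2: { [Y → C .] }  — reduce
  I3: { [Y → L . ; num] }  — shift
  I4: { [Y' → Y .] }  — accept
  I5: { [C → . b Y E], [C → b . Y E], [L → . ) E C], [L → . num], [Y → . C], [Y → . L ; num], [Y → . b], [Y → b .] }  — shift, reduce
  I6: { [L → num .] }  — reduce
  I7: { [C → . b Y E], [C → b Y . E], [E → . C], [E → . L a ;], [E → . Y], [L → . ) E C], [L → . num], [Y → . C], [Y → . L ; num], [Y → . b] }  — shift
  I8: { [E → C .], [Y → C .] }  — 2 reduces
  I9: { [C → b Y E .] }  — reduce
  I10: { [E → L . a ;], [Y → L . ; num] }  — shift
  I11: { [E → Y .] }  — reduce
  I12: { [Y → L ; . num] }  — shift
  I13: { [E → L a . ;] }  — shift
  I14: { [E → L a ; .] }  — reduce
  I15: { [Y → L ; num .] }  — reduce
  I16: { [C → . b Y E], [L → ) E . C] }  — shift
  I17: { [L → ) E C .] }  — reduce
  I18: { [C → . b Y E], [C → b . Y E], [L → . ) E C], [L → . num], [Y → . C], [Y → . L ; num], [Y → . b] }  — shift

I5 contains reduce item [Y → b .] and shift items [C → . b Y E], [L → . ) E C], [L → . num], [Y → . b] — shift-reduce conflict.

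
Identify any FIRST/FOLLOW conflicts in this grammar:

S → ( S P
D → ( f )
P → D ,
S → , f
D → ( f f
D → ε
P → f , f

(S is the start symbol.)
No FIRST/FOLLOW conflicts.

Nullable non-terminals: D.

D: nullable alternative(s) D → ε; FOLLOW(D) = { ',' }
  D → ( f ): FIRST \ {ε} = { '(' } — disjoint from FOLLOW(D)
  D → ( f f: FIRST \ {ε} = { '(' } — disjoint from FOLLOW(D)
  D → ε: FIRST \ {ε} = { } — this is the only nullable alternative, skip

P, S have no nullable alternative, so no FIRST/FOLLOW check is needed there.

No FIRST/FOLLOW conflicts found.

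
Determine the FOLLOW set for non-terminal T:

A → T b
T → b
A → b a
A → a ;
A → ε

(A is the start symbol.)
{ 'b' }

To compute FOLLOW(T), find every occurrence of T on a right-hand side N → α T β: add FIRST(β) \ {ε}, and if β is empty or nullable also add FOLLOW(N). Iterate to a fixed point.

In A → T b: T is followed by b, add FIRST(b) \ {ε} = { 'b' }

Taking the union: FOLLOW(T) = { 'b' }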